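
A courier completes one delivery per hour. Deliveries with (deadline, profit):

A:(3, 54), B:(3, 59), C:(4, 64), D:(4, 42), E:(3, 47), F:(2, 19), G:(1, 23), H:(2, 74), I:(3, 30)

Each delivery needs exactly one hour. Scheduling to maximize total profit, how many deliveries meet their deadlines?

4

Sort by profit descending; place each in the latest free slot ≤ its deadline.
By profit: H(d2,74), C(d4,64), B(d3,59), A(d3,54), E(d3,47), D(d4,42), I(d3,30), G(d1,23), F(d2,19)
H→slot 2; C→slot 4; B→slot 3; A→slot 1; E skipped; D skipped; I skipped; G skipped; F skipped.
4 of 9 scheduled.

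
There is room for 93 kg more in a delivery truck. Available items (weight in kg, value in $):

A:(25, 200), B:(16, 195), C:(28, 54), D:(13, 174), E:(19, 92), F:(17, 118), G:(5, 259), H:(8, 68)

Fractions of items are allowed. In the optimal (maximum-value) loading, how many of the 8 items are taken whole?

Sort by value per unit weight and fill in that order.
Order: G (259/5=51.80) > D (174/13=13.38) > B (195/16=12.19) > H (68/8=8.50) > A (200/25=8.00) > F (118/17=6.94) > E (92/19=4.84) > C (54/28=1.93)
Fill: take G (5 @ 259) → take D (13 @ 174) → take B (16 @ 195) → take H (8 @ 68) → take A (25 @ 200) → take F (17 @ 118) → take 9/19 of E → 43.58; 93/93 used.
6 item(s) taken whole; one partial (take 9/19 of E).

6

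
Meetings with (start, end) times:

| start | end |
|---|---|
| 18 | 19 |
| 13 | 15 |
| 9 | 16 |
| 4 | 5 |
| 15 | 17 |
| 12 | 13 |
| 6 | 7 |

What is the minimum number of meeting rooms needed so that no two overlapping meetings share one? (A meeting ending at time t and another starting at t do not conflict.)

2

starts: [4, 6, 9, 12, 13, 15, 18]
ends:   [5, 7, 13, 15, 16, 17, 19]
s4→1 e5→0 s6→1 e7→0 s9→1 s12→2  — peak 2.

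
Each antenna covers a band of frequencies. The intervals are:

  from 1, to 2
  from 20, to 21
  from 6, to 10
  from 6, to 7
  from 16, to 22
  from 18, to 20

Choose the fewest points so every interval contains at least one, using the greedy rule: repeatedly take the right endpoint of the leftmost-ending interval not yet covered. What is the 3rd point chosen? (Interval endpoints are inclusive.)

20

Process intervals by earliest right end; each time one isn't hit yet, stab at its right endpoint.
Sorted: [1,2] [6,7] [6,10] [18,20] [20,21] [16,22]
{[1,2]} hit by 2; {[6,7],[6,10]} hit by 7; {[18,20],[20,21],[16,22]} hit by 20.
Points: 2, 7, 20 (3 total).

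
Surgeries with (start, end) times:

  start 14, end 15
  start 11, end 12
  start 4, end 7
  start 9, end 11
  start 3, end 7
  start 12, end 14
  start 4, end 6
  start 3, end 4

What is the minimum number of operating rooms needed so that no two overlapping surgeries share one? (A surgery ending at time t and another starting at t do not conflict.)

Count concurrent intervals with a sweep; the peak is the room count.
Events (time:±→running): 3:+→1 3:+→2 4:-→1 4:+→2 4:+→3 … peak 3.

3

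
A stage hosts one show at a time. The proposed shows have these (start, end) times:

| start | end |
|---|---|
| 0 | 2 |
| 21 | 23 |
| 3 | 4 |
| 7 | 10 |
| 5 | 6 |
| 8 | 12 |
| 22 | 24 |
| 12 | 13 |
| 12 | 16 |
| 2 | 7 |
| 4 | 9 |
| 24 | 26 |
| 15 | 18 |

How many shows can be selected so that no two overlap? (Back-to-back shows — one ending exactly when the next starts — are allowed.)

Sorted by end: (0,2)  (3,4)  (5,6)  (2,7)  (4,9)  (7,10)  (8,12)  (12,13)  (12,16)  (15,18)  (21,23)  (22,24)  (24,26)
take (0,2); take (3,4); take (5,6); skip (2,7); take (7,10); skip (8,12); take (12,13); take (15,18); take (21,23); take (24,26).
Selected 8 shows.

8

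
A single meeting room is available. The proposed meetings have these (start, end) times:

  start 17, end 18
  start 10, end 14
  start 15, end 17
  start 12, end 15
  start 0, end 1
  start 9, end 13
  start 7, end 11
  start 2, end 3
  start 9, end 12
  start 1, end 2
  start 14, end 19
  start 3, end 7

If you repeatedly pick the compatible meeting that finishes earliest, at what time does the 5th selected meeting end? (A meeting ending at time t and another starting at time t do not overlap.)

11

By end time: (0,1), (1,2), (2,3), (3,7), (7,11), (9,12), (9,13), (10,14), (12,15), (15,17), (17,18), (14,19).
Pick (0,1); next start ≥ 1 → (1,2); next start ≥ 2 → (2,3); next start ≥ 3 → (3,7); next start ≥ 7 → (7,11); next start ≥ 11 → (12,15); next start ≥ 15 → (15,17); next start ≥ 17 → (17,18).
Selected: (0,1) (1,2) (2,3) (3,7) (7,11) (12,15) (15,17) (17,18)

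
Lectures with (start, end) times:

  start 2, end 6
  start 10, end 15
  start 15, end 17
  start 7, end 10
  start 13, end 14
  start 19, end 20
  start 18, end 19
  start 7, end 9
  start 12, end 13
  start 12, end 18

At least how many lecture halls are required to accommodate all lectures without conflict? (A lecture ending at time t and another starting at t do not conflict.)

Count concurrent intervals with a sweep; the peak is the room count.
starts: [2, 7, 7, 10, 12, 12, 13, 15, 18, 19]
ends:   [6, 9, 10, 13, 14, 15, 17, 18, 19, 20]
s2→1 e6→0 s7→1 s7→2 e9→1 e10→0 s10→1 s12→2 s12→3  — peak 3.

3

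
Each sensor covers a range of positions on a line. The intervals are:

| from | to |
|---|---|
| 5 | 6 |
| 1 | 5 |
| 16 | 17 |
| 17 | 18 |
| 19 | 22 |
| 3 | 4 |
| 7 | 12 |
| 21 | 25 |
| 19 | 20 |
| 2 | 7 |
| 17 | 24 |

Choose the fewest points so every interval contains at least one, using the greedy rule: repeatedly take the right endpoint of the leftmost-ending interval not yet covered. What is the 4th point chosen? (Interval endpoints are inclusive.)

Sort by right endpoint; whenever an interval is uncovered, place a point at its right end.
By right end: [3,4]  [1,5]  [5,6]  [2,7]  [7,12]  [16,17]  [17,18]  [19,20]  [19,22]  [17,24]  [21,25]
[3,4] uncovered → point at 4; [5,6] uncovered → point at 6; [7,12] uncovered → point at 12; [16,17] uncovered → point at 17; [19,20] uncovered → point at 20; [21,25] uncovered → point at 25.
Points: 4, 6, 12, 17, 20, 25 (6 total).

17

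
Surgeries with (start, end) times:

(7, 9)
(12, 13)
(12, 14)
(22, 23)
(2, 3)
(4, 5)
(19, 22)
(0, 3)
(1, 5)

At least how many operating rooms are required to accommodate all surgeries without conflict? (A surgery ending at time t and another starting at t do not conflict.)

3

starts: [0, 1, 2, 4, 7, 12, 12, 19, 22]
ends:   [3, 3, 5, 5, 9, 13, 14, 22, 23]
s0→1 s1→2 s2→3  — peak 3.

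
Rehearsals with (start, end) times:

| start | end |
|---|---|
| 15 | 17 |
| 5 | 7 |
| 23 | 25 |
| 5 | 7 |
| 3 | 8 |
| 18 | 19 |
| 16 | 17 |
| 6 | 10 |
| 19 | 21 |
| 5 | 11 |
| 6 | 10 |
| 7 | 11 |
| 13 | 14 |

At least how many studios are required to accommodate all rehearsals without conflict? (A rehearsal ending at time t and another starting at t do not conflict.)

starts: [3, 5, 5, 5, 6, 6, 7, 13, 15, 16, 18, 19, 23]
ends:   [7, 7, 8, 10, 10, 11, 11, 14, 17, 17, 19, 21, 25]
s3→1 s5→2 s5→3 s5→4 s6→5 s6→6  — peak 6.

6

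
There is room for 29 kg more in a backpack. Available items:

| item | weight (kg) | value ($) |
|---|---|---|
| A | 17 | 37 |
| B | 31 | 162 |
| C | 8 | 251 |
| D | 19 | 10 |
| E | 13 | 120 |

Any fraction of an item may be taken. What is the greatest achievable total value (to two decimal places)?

Greedy by value/weight ratio, highest first.
Ratios (sorted): C 31.38, E 9.23, B 5.23, A 2.18, D 0.53
take C (8 @ 251); take E (13 @ 120); take 8/31 of B → 41.81. Capacity used 29/29.
Total value = 412.81

412.81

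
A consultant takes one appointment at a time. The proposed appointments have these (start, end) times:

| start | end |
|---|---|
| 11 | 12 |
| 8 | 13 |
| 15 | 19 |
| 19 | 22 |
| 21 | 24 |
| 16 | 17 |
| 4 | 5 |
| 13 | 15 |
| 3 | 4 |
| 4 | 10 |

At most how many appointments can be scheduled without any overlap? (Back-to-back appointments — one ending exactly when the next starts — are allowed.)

6

Greedy by earliest finish: after sorting by end time, pick each interval compatible with the last pick.
Sorted by end: (3,4)  (4,5)  (4,10)  (11,12)  (8,13)  (13,15)  (16,17)  (15,19)  (19,22)  (21,24)
take (3,4); take (4,5); take (11,12); take (13,15); take (16,17); take (19,22).
Selected 6 appointments.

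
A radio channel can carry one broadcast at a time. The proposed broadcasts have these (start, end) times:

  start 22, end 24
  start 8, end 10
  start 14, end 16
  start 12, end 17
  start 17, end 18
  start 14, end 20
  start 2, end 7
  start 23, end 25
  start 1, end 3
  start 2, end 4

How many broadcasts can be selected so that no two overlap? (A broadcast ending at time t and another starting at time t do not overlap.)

5

Order by finish time; keep every interval that doesn't clash with the previous kept one.
By end time: (1,3), (2,4), (2,7), (8,10), (14,16), (12,17), (17,18), (14,20), (22,24), (23,25).
Pick (1,3); next start ≥ 3 → (8,10); next start ≥ 10 → (14,16); next start ≥ 16 → (17,18); next start ≥ 18 → (22,24).
Selected 5 broadcasts.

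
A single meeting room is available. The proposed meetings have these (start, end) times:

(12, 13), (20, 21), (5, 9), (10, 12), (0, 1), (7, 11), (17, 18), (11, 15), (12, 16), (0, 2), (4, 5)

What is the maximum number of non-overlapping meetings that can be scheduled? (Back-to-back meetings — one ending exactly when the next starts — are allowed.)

Sort by end time and greedily take each interval whose start is ≥ the last chosen end.
By end time: (0,1), (0,2), (4,5), (5,9), (7,11), (10,12), (12,13), (11,15), (12,16), (17,18), (20,21).
Pick (0,1); next start ≥ 1 → (4,5); next start ≥ 5 → (5,9); next start ≥ 9 → (10,12); next start ≥ 12 → (12,13); next start ≥ 13 → (17,18); next start ≥ 18 → (20,21).
Selected 7 meetings.

7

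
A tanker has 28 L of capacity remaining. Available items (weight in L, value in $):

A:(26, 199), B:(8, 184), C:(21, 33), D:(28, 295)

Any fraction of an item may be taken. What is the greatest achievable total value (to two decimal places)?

Order: B (184/8=23.00) > D (295/28=10.54) > A (199/26=7.65) > C (33/21=1.57)
Fill: take B (8 @ 184) → take 20/28 of D → 210.71; 28/28 used.
Total value = 394.71

394.71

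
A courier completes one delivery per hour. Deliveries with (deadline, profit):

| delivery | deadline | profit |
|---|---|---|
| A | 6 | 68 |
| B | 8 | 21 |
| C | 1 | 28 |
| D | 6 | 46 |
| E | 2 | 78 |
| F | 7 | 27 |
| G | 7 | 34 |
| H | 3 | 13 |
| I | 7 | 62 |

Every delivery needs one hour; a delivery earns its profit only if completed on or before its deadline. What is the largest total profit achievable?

364

Take jobs in profit order; each goes to the latest open slot no later than its deadline.
Profit order: E=78 A=68 I=62 D=46 G=34 C=28 F=27 B=21 H=13
Assign: E→slot 2, A→slot 6, I→slot 7, D→slot 5, G→slot 4, C→slot 1, F→slot 3, B→slot 8, H skipped.
Slots: [1:C] [2:E] [3:F] [4:G] [5:D] [6:A] [7:I] [8:B]
Profit = 28 + 78 + 27 + 34 + 46 + 68 + 62 + 21 = 364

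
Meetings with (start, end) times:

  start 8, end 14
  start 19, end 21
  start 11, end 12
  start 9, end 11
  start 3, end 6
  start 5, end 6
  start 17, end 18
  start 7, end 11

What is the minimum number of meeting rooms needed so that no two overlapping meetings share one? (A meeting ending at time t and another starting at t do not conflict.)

3

Count concurrent intervals with a sweep; the peak is the room count.
starts: [3, 5, 7, 8, 9, 11, 17, 19]
ends:   [6, 6, 11, 11, 12, 14, 18, 21]
s3→1 s5→2 e6→1 e6→0 s7→1 s8→2 s9→3  — peak 3.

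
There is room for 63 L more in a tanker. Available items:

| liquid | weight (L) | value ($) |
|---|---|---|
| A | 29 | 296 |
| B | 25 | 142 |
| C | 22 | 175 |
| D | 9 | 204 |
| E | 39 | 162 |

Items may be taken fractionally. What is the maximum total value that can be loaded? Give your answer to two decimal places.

692.04

Greedy by value/weight ratio, highest first.
Order: D (204/9=22.67) > A (296/29=10.21) > C (175/22=7.95) > B (142/25=5.68) > E (162/39=4.15)
Fill: take D (9 @ 204) → take A (29 @ 296) → take C (22 @ 175) → take 3/25 of B → 17.04; 63/63 used.
Total value = 692.04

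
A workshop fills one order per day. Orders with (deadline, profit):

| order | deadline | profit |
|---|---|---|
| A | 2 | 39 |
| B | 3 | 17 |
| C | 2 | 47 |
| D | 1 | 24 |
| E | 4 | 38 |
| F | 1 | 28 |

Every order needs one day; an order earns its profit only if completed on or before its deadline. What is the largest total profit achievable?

Sort by profit descending; place each in the latest free slot ≤ its deadline.
By profit: C(d2,47), A(d2,39), E(d4,38), F(d1,28), D(d1,24), B(d3,17)
C→slot 2; A→slot 1; E→slot 4; F skipped; D skipped; B→slot 3.
Profit = 39 + 47 + 17 + 38 = 141

141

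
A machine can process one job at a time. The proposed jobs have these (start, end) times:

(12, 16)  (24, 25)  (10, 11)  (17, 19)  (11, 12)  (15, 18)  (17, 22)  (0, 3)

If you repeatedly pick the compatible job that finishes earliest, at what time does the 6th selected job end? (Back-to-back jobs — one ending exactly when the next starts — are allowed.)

25

Sort by end time and greedily take each interval whose start is ≥ the last chosen end.
By end time: (0,3), (10,11), (11,12), (12,16), (15,18), (17,19), (17,22), (24,25).
Pick (0,3); next start ≥ 3 → (10,11); next start ≥ 11 → (11,12); next start ≥ 12 → (12,16); next start ≥ 16 → (17,19); next start ≥ 19 → (24,25).
Selected: (0,3) (10,11) (11,12) (12,16) (17,19) (24,25)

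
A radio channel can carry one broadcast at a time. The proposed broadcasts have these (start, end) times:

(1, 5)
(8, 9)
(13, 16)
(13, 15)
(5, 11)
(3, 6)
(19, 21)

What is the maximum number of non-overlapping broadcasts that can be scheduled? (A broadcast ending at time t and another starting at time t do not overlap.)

Order by finish time; keep every interval that doesn't clash with the previous kept one.
By end time: (1,5), (3,6), (8,9), (5,11), (13,15), (13,16), (19,21).
Pick (1,5); next start ≥ 5 → (8,9); next start ≥ 9 → (13,15); next start ≥ 15 → (19,21).
Selected 4 broadcasts.

4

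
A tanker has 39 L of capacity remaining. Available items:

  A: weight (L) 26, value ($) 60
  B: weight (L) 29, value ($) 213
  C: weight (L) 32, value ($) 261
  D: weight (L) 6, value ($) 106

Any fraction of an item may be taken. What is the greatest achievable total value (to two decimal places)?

374.34

Ratios (sorted): D 17.67, C 8.16, B 7.34, A 2.31
take D (6 @ 106); take C (32 @ 261); take 1/29 of B → 7.34. Capacity used 39/39.
Total value = 374.34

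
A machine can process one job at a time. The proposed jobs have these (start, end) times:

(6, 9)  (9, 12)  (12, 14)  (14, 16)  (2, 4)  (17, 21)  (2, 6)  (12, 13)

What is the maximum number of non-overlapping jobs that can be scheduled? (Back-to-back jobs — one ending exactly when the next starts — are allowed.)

Greedy by earliest finish: after sorting by end time, pick each interval compatible with the last pick.
By end time: (2,4), (2,6), (6,9), (9,12), (12,13), (12,14), (14,16), (17,21).
Pick (2,4); next start ≥ 4 → (6,9); next start ≥ 9 → (9,12); next start ≥ 12 → (12,13); next start ≥ 13 → (14,16); next start ≥ 16 → (17,21).
Selected 6 jobs.

6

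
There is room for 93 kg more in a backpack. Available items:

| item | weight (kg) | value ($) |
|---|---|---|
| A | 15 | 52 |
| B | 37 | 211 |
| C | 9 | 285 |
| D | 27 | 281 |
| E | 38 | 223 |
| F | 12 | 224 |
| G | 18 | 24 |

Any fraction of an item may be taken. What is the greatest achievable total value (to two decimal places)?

1052.92

Sort by value per unit weight and fill in that order.
Order: C (285/9=31.67) > F (224/12=18.67) > D (281/27=10.41) > E (223/38=5.87) > B (211/37=5.70) > A (52/15=3.47) > G (24/18=1.33)
Fill: take C (9 @ 285) → take F (12 @ 224) → take D (27 @ 281) → take E (38 @ 223) → take 7/37 of B → 39.92; 93/93 used.
Total value = 1052.92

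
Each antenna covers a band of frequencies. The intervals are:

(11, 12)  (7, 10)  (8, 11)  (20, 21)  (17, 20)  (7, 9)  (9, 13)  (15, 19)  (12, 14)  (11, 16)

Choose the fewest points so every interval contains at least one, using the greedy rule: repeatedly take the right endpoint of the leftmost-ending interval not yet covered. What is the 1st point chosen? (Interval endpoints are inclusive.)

Process intervals by earliest right end; each time one isn't hit yet, stab at its right endpoint.
By right end: [7,9]  [7,10]  [8,11]  [11,12]  [9,13]  [12,14]  [11,16]  [15,19]  [17,20]  [20,21]
[7,9] uncovered → point at 9; [11,12] uncovered → point at 12; [15,19] uncovered → point at 19; [20,21] uncovered → point at 21.
Points: 9, 12, 19, 21 (4 total).

9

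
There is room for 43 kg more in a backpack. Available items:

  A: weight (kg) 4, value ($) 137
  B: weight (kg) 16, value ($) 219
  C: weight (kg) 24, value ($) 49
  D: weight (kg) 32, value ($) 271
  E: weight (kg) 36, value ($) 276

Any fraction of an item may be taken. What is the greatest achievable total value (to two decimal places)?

550.78

Greedy by value/weight ratio, highest first.
Order: A (137/4=34.25) > B (219/16=13.69) > D (271/32=8.47) > E (276/36=7.67) > C (49/24=2.04)
Fill: take A (4 @ 137) → take B (16 @ 219) → take 23/32 of D → 194.78; 43/43 used.
Total value = 550.78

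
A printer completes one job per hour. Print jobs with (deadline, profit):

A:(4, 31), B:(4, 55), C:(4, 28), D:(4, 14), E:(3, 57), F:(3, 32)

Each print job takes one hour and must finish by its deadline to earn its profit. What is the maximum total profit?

Sort by profit descending; place each in the latest free slot ≤ its deadline.
By profit: E(d3,57), B(d4,55), F(d3,32), A(d4,31), C(d4,28), D(d4,14)
E→slot 3; B→slot 4; F→slot 2; A→slot 1; C skipped; D skipped.
Profit = 31 + 32 + 57 + 55 = 175

175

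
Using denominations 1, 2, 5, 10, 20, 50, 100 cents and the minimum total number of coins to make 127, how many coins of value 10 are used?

Greedy: take as many of the largest coin as possible, then repeat with the remainder.
127 = 1×100 + 1×20 + 1×5 + 1×2
Count of 10: 0

0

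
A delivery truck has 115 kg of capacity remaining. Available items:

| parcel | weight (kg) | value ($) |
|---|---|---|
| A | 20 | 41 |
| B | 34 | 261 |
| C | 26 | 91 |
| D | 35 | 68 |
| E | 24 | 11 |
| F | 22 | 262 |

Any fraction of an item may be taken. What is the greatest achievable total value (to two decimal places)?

680.26

Ratios (sorted): F 11.91, B 7.68, C 3.50, A 2.05, D 1.94, E 0.46
take F (22 @ 262); take B (34 @ 261); take C (26 @ 91); take A (20 @ 41); take 13/35 of D → 25.26. Capacity used 115/115.
Total value = 680.26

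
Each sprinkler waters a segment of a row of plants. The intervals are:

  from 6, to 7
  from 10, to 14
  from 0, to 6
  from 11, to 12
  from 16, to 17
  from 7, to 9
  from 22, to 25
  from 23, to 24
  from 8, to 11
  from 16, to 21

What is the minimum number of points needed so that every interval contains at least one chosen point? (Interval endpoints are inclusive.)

5

Sort by right endpoint; whenever an interval is uncovered, place a point at its right end.
By right end: [0,6]  [6,7]  [7,9]  [8,11]  [11,12]  [10,14]  [16,17]  [16,21]  [23,24]  [22,25]
[0,6] uncovered → point at 6; [7,9] uncovered → point at 9; [11,12] uncovered → point at 12; [16,17] uncovered → point at 17; [23,24] uncovered → point at 24.
Points: 6, 9, 12, 17, 24 (5 total).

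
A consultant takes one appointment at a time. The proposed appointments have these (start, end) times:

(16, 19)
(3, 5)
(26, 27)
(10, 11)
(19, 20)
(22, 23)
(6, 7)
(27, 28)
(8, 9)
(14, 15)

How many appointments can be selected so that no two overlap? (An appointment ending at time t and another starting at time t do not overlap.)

Sorted by end: (3,5)  (6,7)  (8,9)  (10,11)  (14,15)  (16,19)  (19,20)  (22,23)  (26,27)  (27,28)
take (3,5); take (6,7); take (8,9); take (10,11); take (14,15); take (16,19); take (19,20); take (22,23); take (26,27); take (27,28).
Selected 10 appointments.

10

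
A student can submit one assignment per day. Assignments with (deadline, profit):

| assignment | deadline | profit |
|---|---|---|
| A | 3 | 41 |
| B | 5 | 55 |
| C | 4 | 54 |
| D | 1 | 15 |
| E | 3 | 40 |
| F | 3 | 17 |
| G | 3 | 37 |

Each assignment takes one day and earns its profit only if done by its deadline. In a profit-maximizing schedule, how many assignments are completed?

5

Sort by profit descending; place each in the latest free slot ≤ its deadline.
By profit: B(d5,55), C(d4,54), A(d3,41), E(d3,40), G(d3,37), F(d3,17), D(d1,15)
B→slot 5; C→slot 4; A→slot 3; E→slot 2; G→slot 1; F skipped; D skipped.
5 of 7 scheduled.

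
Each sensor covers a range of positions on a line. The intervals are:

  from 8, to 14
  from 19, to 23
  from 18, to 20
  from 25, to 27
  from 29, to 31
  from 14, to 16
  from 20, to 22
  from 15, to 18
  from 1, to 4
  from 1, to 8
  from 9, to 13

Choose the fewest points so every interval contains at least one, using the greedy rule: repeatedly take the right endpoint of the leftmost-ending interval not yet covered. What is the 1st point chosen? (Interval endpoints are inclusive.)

4

Process intervals by earliest right end; each time one isn't hit yet, stab at its right endpoint.
By right end: [1,4]  [1,8]  [9,13]  [8,14]  [14,16]  [15,18]  [18,20]  [20,22]  [19,23]  [25,27]  [29,31]
[1,4] uncovered → point at 4; [9,13] uncovered → point at 13; [14,16] uncovered → point at 16; [18,20] uncovered → point at 20; [25,27] uncovered → point at 27; [29,31] uncovered → point at 31.
Points: 4, 13, 16, 20, 27, 31 (6 total).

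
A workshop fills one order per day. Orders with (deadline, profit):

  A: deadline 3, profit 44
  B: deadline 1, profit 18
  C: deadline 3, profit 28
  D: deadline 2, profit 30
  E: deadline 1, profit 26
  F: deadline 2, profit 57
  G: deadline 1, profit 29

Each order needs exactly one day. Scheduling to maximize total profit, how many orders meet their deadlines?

3

Profit order: F=57 A=44 D=30 G=29 C=28 E=26 B=18
Assign: F→slot 2, A→slot 3, D→slot 1, G skipped, C skipped, E skipped, B skipped.
Slots: [1:D] [2:F] [3:A]
3 of 7 scheduled.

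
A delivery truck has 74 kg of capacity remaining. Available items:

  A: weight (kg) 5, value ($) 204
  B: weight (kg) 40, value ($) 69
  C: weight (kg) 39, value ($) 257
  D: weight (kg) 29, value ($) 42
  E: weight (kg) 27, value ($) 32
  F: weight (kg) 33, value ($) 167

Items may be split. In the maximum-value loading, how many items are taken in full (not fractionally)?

Sort by value per unit weight and fill in that order.
Ratios (sorted): A 40.80, C 6.59, F 5.06, B 1.73, D 1.45, E 1.19
take A (5 @ 204); take C (39 @ 257); take 30/33 of F → 151.82. Capacity used 74/74.
2 item(s) taken whole; one partial (take 30/33 of F).

2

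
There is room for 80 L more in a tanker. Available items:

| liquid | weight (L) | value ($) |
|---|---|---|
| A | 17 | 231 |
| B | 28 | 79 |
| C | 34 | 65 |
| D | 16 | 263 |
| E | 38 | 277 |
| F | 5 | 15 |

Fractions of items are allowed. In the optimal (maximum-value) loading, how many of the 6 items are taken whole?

4

Greedy by value/weight ratio, highest first.
Order: D (263/16=16.44) > A (231/17=13.59) > E (277/38=7.29) > F (15/5=3.00) > B (79/28=2.82) > C (65/34=1.91)
Fill: take D (16 @ 263) → take A (17 @ 231) → take E (38 @ 277) → take F (5 @ 15) → take 4/28 of B → 11.29; 80/80 used.
4 item(s) taken whole; one partial (take 4/28 of B).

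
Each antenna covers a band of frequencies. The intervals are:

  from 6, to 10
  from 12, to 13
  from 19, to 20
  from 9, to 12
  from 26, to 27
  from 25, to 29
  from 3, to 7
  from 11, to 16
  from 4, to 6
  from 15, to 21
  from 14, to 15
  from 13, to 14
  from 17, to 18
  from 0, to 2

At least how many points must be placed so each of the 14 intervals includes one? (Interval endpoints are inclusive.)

Sorted: [0,2] [4,6] [3,7] [6,10] [9,12] [12,13] [13,14] [14,15] [11,16] [17,18] [19,20] [15,21] [26,27] [25,29]
{[0,2]} hit by 2; {[4,6],[3,7],[6,10]} hit by 6; {[9,12],[12,13]} hit by 12; {[13,14],[14,15],[11,16]} hit by 14; {[17,18]} hit by 18; {[19,20],[15,21]} hit by 20; {[26,27],[25,29]} hit by 27.
Points: 2, 6, 12, 14, 18, 20, 27 (7 total).

7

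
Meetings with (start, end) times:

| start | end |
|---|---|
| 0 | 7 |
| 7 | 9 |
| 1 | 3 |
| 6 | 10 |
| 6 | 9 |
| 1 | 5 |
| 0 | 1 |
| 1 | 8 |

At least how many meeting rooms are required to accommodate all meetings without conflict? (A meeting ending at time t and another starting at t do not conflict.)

Events (time:±→running): 0:+→1 0:+→2 1:-→1 1:+→2 1:+→3 1:+→4 … peak 4.

4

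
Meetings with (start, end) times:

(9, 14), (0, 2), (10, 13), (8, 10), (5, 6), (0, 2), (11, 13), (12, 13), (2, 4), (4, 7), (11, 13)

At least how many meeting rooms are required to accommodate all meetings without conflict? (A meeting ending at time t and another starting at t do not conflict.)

Count concurrent intervals with a sweep; the peak is the room count.
starts: [0, 0, 2, 4, 5, 8, 9, 10, 11, 11, 12]
ends:   [2, 2, 4, 6, 7, 10, 13, 13, 13, 13, 14]
s0→1 s0→2 e2→1 e2→0 s2→1 e4→0 s4→1 s5→2 e6→1 e7→0 s8→1 s9→2 e10→1 s10→2 s11→3 s11→4 s12→5  — peak 5.

5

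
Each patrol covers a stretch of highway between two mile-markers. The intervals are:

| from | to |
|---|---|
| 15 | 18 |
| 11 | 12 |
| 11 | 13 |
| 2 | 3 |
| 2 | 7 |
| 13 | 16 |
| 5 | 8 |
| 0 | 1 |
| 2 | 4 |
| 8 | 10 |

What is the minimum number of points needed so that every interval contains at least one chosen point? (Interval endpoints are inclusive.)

By right end: [0,1]  [2,3]  [2,4]  [2,7]  [5,8]  [8,10]  [11,12]  [11,13]  [13,16]  [15,18]
[0,1] uncovered → point at 1; [2,3] uncovered → point at 3; [5,8] uncovered → point at 8; [11,12] uncovered → point at 12; [13,16] uncovered → point at 16.
Points: 1, 3, 8, 12, 16 (5 total).

5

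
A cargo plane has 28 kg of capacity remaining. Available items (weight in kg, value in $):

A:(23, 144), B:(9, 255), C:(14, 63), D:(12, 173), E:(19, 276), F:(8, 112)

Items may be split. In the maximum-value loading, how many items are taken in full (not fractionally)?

2

Greedy by value/weight ratio, highest first.
Order: B (255/9=28.33) > E (276/19=14.53) > D (173/12=14.42) > F (112/8=14.00) > A (144/23=6.26) > C (63/14=4.50)
Fill: take B (9 @ 255) → take E (19 @ 276); 28/28 used.
2 item(s) taken whole.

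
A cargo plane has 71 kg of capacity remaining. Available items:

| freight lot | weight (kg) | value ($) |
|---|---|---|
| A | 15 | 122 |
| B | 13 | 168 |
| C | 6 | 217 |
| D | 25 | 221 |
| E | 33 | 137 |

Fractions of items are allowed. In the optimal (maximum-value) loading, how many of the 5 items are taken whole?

4

Greedy by value/weight ratio, highest first.
Order: C (217/6=36.17) > B (168/13=12.92) > D (221/25=8.84) > A (122/15=8.13) > E (137/33=4.15)
Fill: take C (6 @ 217) → take B (13 @ 168) → take D (25 @ 221) → take A (15 @ 122) → take 12/33 of E → 49.82; 71/71 used.
4 item(s) taken whole; one partial (take 12/33 of E).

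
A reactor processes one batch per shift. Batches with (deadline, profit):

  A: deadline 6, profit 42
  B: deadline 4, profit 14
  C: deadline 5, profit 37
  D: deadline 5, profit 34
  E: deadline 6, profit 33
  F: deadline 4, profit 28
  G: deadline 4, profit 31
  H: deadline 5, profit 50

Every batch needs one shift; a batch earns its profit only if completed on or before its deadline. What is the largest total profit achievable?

227

Profit order: H=50 A=42 C=37 D=34 E=33 G=31 F=28 B=14
Assign: H→slot 5, A→slot 6, C→slot 4, D→slot 3, E→slot 2, G→slot 1, F skipped, B skipped.
Slots: [1:G] [2:E] [3:D] [4:C] [5:H] [6:A]
Profit = 31 + 33 + 34 + 37 + 50 + 42 = 227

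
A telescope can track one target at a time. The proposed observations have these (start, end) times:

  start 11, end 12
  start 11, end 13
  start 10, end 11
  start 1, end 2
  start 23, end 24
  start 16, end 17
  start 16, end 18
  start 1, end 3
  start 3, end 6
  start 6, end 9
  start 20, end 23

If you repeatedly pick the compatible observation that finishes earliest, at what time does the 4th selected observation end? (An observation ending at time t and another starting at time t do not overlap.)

11

Order by finish time; keep every interval that doesn't clash with the previous kept one.
By end time: (1,2), (1,3), (3,6), (6,9), (10,11), (11,12), (11,13), (16,17), (16,18), (20,23), (23,24).
Pick (1,2); next start ≥ 2 → (3,6); next start ≥ 6 → (6,9); next start ≥ 9 → (10,11); next start ≥ 11 → (11,12); next start ≥ 12 → (16,17); next start ≥ 17 → (20,23); next start ≥ 23 → (23,24).
Selected: (1,2) (3,6) (6,9) (10,11) (11,12) (16,17) (20,23) (23,24)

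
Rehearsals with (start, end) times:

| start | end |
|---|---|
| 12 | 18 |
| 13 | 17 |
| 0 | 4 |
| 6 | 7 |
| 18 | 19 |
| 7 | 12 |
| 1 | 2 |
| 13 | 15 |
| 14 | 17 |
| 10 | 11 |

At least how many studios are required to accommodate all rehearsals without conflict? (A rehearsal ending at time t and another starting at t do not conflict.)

The answer is the maximum number of intervals overlapping at any instant.
starts: [0, 1, 6, 7, 10, 12, 13, 13, 14, 18]
ends:   [2, 4, 7, 11, 12, 15, 17, 17, 18, 19]
s0→1 s1→2 e2→1 e4→0 s6→1 e7→0 s7→1 s10→2 e11→1 e12→0 s12→1 s13→2 s13→3 s14→4  — peak 4.

4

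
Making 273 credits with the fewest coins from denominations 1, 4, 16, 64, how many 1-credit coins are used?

1

273 = 4×64 + 1×16 + 1×1
Count of 1: 1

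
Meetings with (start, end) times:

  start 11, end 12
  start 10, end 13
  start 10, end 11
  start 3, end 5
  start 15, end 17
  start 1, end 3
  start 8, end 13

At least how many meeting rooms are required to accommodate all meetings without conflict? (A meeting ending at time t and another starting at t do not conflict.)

3

Events (time:±→running): 1:+→1 3:-→0 3:+→1 5:-→0 8:+→1 10:+→2 10:+→3 … peak 3.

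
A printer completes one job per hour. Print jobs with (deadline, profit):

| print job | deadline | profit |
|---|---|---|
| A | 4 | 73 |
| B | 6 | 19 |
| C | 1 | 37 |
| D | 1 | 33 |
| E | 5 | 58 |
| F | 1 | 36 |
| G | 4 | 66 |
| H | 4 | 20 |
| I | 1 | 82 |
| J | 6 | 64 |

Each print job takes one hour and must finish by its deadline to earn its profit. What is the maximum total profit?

363

Sort by profit descending; place each in the latest free slot ≤ its deadline.
Profit order: I=82 A=73 G=66 J=64 E=58 C=37 F=36 D=33 H=20 B=19
Assign: I→slot 1, A→slot 4, G→slot 3, J→slot 6, E→slot 5, C skipped, F skipped, D skipped, H→slot 2, B skipped.
Slots: [1:I] [2:H] [3:G] [4:A] [5:E] [6:J]
Profit = 82 + 20 + 66 + 73 + 58 + 64 = 363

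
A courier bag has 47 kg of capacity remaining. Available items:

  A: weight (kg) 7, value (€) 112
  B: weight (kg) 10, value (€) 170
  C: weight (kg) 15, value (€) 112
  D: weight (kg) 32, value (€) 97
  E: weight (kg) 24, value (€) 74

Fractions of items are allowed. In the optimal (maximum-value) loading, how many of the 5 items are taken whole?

Greedy by value/weight ratio, highest first.
Order: B (170/10=17.00) > A (112/7=16.00) > C (112/15=7.47) > E (74/24=3.08) > D (97/32=3.03)
Fill: take B (10 @ 170) → take A (7 @ 112) → take C (15 @ 112) → take 15/24 of E → 46.25; 47/47 used.
3 item(s) taken whole; one partial (take 15/24 of E).

3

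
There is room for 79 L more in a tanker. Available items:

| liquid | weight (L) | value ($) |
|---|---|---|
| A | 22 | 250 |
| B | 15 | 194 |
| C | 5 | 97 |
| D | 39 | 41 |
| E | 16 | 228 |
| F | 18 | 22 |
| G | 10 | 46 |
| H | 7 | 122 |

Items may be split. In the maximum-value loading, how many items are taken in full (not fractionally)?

6

Sort by value per unit weight and fill in that order.
Order: C (97/5=19.40) > H (122/7=17.43) > E (228/16=14.25) > B (194/15=12.93) > A (250/22=11.36) > G (46/10=4.60) > F (22/18=1.22) > D (41/39=1.05)
Fill: take C (5 @ 97) → take H (7 @ 122) → take E (16 @ 228) → take B (15 @ 194) → take A (22 @ 250) → take G (10 @ 46) → take 4/18 of F → 4.89; 79/79 used.
6 item(s) taken whole; one partial (take 4/18 of F).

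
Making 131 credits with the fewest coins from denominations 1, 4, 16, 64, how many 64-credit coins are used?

2

Use the largest denomination that fits, subtract, and repeat.
131 = 2×64 + 3×1
Count of 64: 2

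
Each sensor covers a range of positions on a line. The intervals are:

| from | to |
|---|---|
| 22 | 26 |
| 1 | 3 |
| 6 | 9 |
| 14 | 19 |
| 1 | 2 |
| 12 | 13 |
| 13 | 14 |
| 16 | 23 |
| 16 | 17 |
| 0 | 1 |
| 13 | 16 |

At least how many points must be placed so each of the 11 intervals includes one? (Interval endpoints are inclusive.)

Sorted: [0,1] [1,2] [1,3] [6,9] [12,13] [13,14] [13,16] [16,17] [14,19] [16,23] [22,26]
{[0,1],[1,2],[1,3]} hit by 1; {[6,9]} hit by 9; {[12,13],[13,14],[13,16]} hit by 13; {[16,17],[14,19],[16,23]} hit by 17; {[22,26]} hit by 26.
Points: 1, 9, 13, 17, 26 (5 total).

5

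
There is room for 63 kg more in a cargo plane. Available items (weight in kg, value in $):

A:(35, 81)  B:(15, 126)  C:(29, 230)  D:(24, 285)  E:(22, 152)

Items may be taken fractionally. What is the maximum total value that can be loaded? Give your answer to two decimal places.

Ratios (sorted): D 11.88, B 8.40, C 7.93, E 6.91, A 2.31
take D (24 @ 285); take B (15 @ 126); take 24/29 of C → 190.34. Capacity used 63/63.
Total value = 601.34

601.34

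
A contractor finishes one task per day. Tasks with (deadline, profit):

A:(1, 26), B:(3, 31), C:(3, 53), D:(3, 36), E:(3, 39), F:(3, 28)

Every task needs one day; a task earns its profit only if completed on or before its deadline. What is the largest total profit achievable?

128

Take jobs in profit order; each goes to the latest open slot no later than its deadline.
Profit order: C=53 E=39 D=36 B=31 F=28 A=26
Assign: C→slot 3, E→slot 2, D→slot 1, B skipped, F skipped, A skipped.
Slots: [1:D] [2:E] [3:C]
Profit = 36 + 39 + 53 = 128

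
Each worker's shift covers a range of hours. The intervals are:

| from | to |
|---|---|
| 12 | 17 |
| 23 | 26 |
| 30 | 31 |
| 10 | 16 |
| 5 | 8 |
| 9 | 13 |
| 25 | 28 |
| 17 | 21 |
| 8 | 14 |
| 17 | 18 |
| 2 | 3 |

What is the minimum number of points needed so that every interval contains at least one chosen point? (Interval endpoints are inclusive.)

6

Sorted: [2,3] [5,8] [9,13] [8,14] [10,16] [12,17] [17,18] [17,21] [23,26] [25,28] [30,31]
{[2,3]} hit by 3; {[5,8]} hit by 8; {[9,13],[8,14],[10,16],[12,17]} hit by 13; {[17,18],[17,21]} hit by 18; {[23,26],[25,28]} hit by 26; {[30,31]} hit by 31.
Points: 3, 8, 13, 18, 26, 31 (6 total).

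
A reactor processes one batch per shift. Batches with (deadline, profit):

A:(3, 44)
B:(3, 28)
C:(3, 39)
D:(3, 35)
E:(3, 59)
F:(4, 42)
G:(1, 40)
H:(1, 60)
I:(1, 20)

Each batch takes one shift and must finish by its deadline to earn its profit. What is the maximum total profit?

205

Take jobs in profit order; each goes to the latest open slot no later than its deadline.
Profit order: H=60 E=59 A=44 F=42 G=40 C=39 D=35 B=28 I=20
Assign: H→slot 1, E→slot 3, A→slot 2, F→slot 4, G skipped, C skipped, D skipped, B skipped, I skipped.
Slots: [1:H] [2:A] [3:E] [4:F]
Profit = 60 + 44 + 59 + 42 = 205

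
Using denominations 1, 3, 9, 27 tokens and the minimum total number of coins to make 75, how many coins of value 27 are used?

75 = 2×27 + 2×9 + 1×3
Count of 27: 2

2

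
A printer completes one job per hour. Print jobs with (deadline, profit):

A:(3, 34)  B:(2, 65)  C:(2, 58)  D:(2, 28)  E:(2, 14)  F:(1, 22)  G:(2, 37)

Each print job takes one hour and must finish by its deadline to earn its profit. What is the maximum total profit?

157

Profit order: B=65 C=58 G=37 A=34 D=28 F=22 E=14
Assign: B→slot 2, C→slot 1, G skipped, A→slot 3, D skipped, F skipped, E skipped.
Slots: [1:C] [2:B] [3:A]
Profit = 58 + 65 + 34 = 157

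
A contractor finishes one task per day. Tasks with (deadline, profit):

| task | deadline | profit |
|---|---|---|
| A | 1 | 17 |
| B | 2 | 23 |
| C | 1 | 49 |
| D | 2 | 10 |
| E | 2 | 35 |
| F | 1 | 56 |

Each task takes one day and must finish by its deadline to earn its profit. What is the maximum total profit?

91

Take jobs in profit order; each goes to the latest open slot no later than its deadline.
Profit order: F=56 C=49 E=35 B=23 A=17 D=10
Assign: F→slot 1, C skipped, E→slot 2, B skipped, A skipped, D skipped.
Slots: [1:F] [2:E]
Profit = 56 + 35 = 91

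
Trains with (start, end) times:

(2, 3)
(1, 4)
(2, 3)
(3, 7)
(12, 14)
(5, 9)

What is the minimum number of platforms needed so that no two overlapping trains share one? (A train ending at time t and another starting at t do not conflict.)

3

Events (time:±→running): 1:+→1 2:+→2 2:+→3 … peak 3.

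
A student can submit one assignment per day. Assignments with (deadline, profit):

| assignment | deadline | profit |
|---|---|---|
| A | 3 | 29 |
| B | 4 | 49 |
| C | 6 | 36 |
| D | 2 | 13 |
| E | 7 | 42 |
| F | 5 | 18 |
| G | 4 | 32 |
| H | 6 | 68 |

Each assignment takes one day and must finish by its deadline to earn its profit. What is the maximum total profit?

Take jobs in profit order; each goes to the latest open slot no later than its deadline.
Profit order: H=68 B=49 E=42 C=36 G=32 A=29 F=18 D=13
Assign: H→slot 6, B→slot 4, E→slot 7, C→slot 5, G→slot 3, A→slot 2, F→slot 1, D skipped.
Slots: [1:F] [2:A] [3:G] [4:B] [5:C] [6:H] [7:E]
Profit = 18 + 29 + 32 + 49 + 36 + 68 + 42 = 274

274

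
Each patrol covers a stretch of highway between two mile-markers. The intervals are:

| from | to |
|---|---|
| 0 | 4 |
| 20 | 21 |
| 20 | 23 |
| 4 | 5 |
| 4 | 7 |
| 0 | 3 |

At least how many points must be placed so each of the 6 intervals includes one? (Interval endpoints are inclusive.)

Sorted: [0,3] [0,4] [4,5] [4,7] [20,21] [20,23]
{[0,3],[0,4]} hit by 3; {[4,5],[4,7]} hit by 5; {[20,21],[20,23]} hit by 21.
Points: 3, 5, 21 (3 total).

3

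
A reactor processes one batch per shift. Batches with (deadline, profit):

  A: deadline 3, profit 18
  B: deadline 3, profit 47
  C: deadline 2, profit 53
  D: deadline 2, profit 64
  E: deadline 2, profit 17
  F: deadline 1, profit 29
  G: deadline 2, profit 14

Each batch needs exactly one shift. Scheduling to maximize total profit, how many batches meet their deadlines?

3

Take jobs in profit order; each goes to the latest open slot no later than its deadline.
Profit order: D=64 C=53 B=47 F=29 A=18 E=17 G=14
Assign: D→slot 2, C→slot 1, B→slot 3, F skipped, A skipped, E skipped, G skipped.
Slots: [1:C] [2:D] [3:B]
3 of 7 scheduled.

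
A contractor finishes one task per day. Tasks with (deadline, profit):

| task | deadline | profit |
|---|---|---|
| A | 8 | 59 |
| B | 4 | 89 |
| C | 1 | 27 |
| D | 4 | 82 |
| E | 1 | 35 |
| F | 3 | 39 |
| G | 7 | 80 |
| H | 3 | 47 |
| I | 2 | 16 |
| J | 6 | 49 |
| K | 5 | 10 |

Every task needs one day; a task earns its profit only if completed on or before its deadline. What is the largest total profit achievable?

By profit: B(d4,89), D(d4,82), G(d7,80), A(d8,59), J(d6,49), H(d3,47), F(d3,39), E(d1,35), C(d1,27), I(d2,16), K(d5,10)
B→slot 4; D→slot 3; G→slot 7; A→slot 8; J→slot 6; H→slot 2; F→slot 1; E skipped; C skipped; I skipped; K→slot 5.
Profit = 39 + 47 + 82 + 89 + 10 + 49 + 80 + 59 = 455

455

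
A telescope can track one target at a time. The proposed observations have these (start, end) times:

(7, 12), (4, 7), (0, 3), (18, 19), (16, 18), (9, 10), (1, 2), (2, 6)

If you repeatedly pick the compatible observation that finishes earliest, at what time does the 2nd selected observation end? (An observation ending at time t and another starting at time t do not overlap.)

Greedy by earliest finish: after sorting by end time, pick each interval compatible with the last pick.
Sorted by end: (1,2)  (0,3)  (2,6)  (4,7)  (9,10)  (7,12)  (16,18)  (18,19)
take (1,2); take (2,6); skip (4,7); take (9,10); take (16,18); take (18,19).
Selected: (1,2) (2,6) (9,10) (16,18) (18,19)

6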